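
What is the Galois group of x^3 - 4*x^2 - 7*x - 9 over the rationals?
Gal(K/Q) = S_3 (symmetric group of order 6)

Compute the discriminant of x^3 + (-4)*x^2 + (-7)*x + (-9): Δ = -6871. Since Δ is not a rational square, the Galois group is not contained in A_3; it must be the full S_3 (irreducibility of the cubic rules out anything smaller).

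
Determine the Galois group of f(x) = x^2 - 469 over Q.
Gal(K/Q) = Z/2Z (cyclic of order 2)

x^2 - 469 is irreducible over Q since 469 is not a rational square. The splitting field Q(sqrt(469)) has degree 2 over Q, and its unique nontrivial automorphism is sqrt(469) ↦ -sqrt(469). Hence Gal(Q(sqrt(469))/Q) = Z/2Z.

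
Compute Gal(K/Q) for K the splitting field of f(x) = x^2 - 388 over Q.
Gal(K/Q) = Z/2Z (cyclic of order 2)

x^2 - 388 is irreducible over Q since 388 is not a rational square. The splitting field Q(sqrt(388)) has degree 2 over Q, and its unique nontrivial automorphism is sqrt(388) ↦ -sqrt(388). Hence Gal(Q(sqrt(388))/Q) = Z/2Z.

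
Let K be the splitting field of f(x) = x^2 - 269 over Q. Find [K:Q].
[K:Q] = 2

The polynomial x^2 - 269 is irreducible over Q since 269 is not a perfect square. Its splitting field is Q(sqrt(269)), which has degree 2 over Q.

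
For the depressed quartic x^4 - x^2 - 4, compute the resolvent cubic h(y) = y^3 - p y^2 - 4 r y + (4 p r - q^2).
h(y) = y^3 + y^2 + 16*y + 16

Identify coefficients: p = -1, q = 0, r = -4.
Plug into h(y) = y^3 - p y^2 - 4 r y + (4 p r - q^2):
  h(y) = y^3 - (-1) y^2 - 4*(-4) y + (4*(-1)*(-4) - (0)^2)
       = y^3 + (1) y^2 + (16) y + (16).
Simplifying: h(y) = y^3 + y^2 + 16*y + 16.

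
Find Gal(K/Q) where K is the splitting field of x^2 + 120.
Gal(K/Q) = Z/2Z (cyclic of order 2)

x^2 + 120 is irreducible over Q since -120 is not a rational square. The splitting field Q(sqrt(-120)) has degree 2 over Q, and its unique nontrivial automorphism is sqrt(-120) ↦ -sqrt(-120). Hence Gal(Q(sqrt(-120))/Q) = Z/2Z.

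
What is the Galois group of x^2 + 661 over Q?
Gal(K/Q) = Z/2Z (cyclic of order 2)

x^2 + 661 is irreducible over Q since -661 is not a rational square. The splitting field Q(sqrt(-661)) has degree 2 over Q, and its unique nontrivial automorphism is sqrt(-661) ↦ -sqrt(-661). Hence Gal(Q(sqrt(-661))/Q) = Z/2Z.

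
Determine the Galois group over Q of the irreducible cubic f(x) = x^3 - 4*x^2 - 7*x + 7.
Gal(K/Q) = S_3 (symmetric group of order 6)

Compute the discriminant of x^3 + (-4)*x^2 + (-7)*x + (7): Δ = 6153. Since Δ is not a rational square, the Galois group is not contained in A_3; it must be the full S_3 (irreducibility of the cubic rules out anything smaller).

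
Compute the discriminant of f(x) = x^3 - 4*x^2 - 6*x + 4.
Δ = 3760

For x^3 + a x^2 + b x + c the discriminant is Δ = 18 a b c - 4 a^3 c + a^2 b^2 - 4 b^3 - 27 c^2.
Plug a = -4, b = -6, c = 4:
  18*(-4)*(-6)*(4) - 4*(-4)^3*(4) + (-4)^2*(-6)^2 - 4*(-6)^3 - 27*(4)^2
  = 1728 + (1024) + 576 + (864) + (-432)
  = 3760.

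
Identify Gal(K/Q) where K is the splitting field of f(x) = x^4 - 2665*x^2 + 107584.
Gal(K/Q) = Z/2Z (cyclic of order 2)

f factors as (x^2 - 2624)(x^2 - 41), so the splitting field is K = Q(sqrt(2624), sqrt(41)). The squarefree part of 2624 is 41 and the squarefree part of 41 is also 41, so sqrt(2624) and sqrt(41) are both rational multiples of sqrt(41). Hence Q(sqrt(2624)) = Q(sqrt(41)) = Q(sqrt(41)), and the splitting field collapses to a single degree-2 extension with Galois group Z/2Z.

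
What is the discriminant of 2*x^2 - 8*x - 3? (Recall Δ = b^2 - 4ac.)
Δ = 88

For a quadratic a x^2 + b x + c the discriminant is Δ = b^2 - 4ac = (-8)^2 - 4*(2)*(-3) = 64 - (-24) = 88.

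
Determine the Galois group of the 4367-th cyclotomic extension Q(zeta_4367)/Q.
|Gal(Q(zeta_4367)/Q)| = phi(4367) = 3960; group ≅ (Z/4367Z)^* ≅ Z/10Z × Z/396Z

The n-th cyclotomic polynomial Φ_4367(x) is the minimal polynomial of zeta_4367 over Q and has degree phi(4367) = 3960. So Q(zeta_4367) is a degree-3960 Galois extension with Galois group (Z/4367Z)^*. By CRT, (Z/4367Z)^* ≅ (Z/11Z)^* × (Z/397Z)^*. Each prime-power unit group is (Z/11Z)^* ≅ Z/10Z; (Z/397Z)^* ≅ Z/396Z. Hence Gal(Q(zeta_4367)/Q) ≅ Z/10Z × Z/396Z.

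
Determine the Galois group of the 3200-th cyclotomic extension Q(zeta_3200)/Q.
|Gal(Q(zeta_3200)/Q)| = phi(3200) = 1280; group ≅ (Z/3200Z)^* ≅ Z/2Z × Z/20Z × Z/32Z

The n-th cyclotomic polynomial Φ_3200(x) is the minimal polynomial of zeta_3200 over Q and has degree phi(3200) = 1280. So Q(zeta_3200) is a degree-1280 Galois extension with Galois group (Z/3200Z)^*. By CRT, (Z/3200Z)^* ≅ (Z/128Z)^* × (Z/25Z)^*. Each prime-power unit group is (Z/128Z)^* ≅ Z/2Z × Z/32Z; (Z/25Z)^* ≅ Z/20Z. Hence Gal(Q(zeta_3200)/Q) ≅ Z/2Z × Z/20Z × Z/32Z.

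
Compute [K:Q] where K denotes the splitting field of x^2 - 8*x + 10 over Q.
[K:Q] = 2

The discriminant of x^2 + (-8)*x + (10) is b^2 - 4c = 64 - (40) = 24. Since 24 is not a perfect square in Q, the polynomial is irreducible over Q. Its two roots generate a degree-2 extension, so [K:Q] = 2.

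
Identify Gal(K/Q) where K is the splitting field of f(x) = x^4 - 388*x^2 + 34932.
Gal(K/Q) = V_4 (Klein four-group, Z/2Z × Z/2Z)

f factors as (x^2 - 246)(x^2 - 142), so the splitting field is K = Q(sqrt(246), sqrt(142)). The elements 246, 142, 34932 are all non-squares in Q, so sqrt(246) and sqrt(142) generate independent quadratic extensions. Thus [K:Q] = 4 and Gal(K/Q) is generated by the two order-2 automorphisms sqrt(246) ↦ -sqrt(246) and sqrt(142) ↦ -sqrt(142), giving V_4.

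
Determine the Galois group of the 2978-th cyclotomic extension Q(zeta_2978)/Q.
|Gal(Q(zeta_2978)/Q)| = phi(2978) = 1488; group ≅ (Z/2978Z)^* ≅ Z/1488Z

The n-th cyclotomic polynomial Φ_2978(x) is the minimal polynomial of zeta_2978 over Q and has degree phi(2978) = 1488. So Q(zeta_2978) is a degree-1488 Galois extension with Galois group (Z/2978Z)^*. By CRT, (Z/2978Z)^* ≅ (Z/2Z)^* × (Z/1489Z)^*. Each prime-power unit group is (Z/2Z)^* ≅ trivial group (order 1); (Z/1489Z)^* ≅ Z/1488Z. Hence Gal(Q(zeta_2978)/Q) ≅ Z/1488Z.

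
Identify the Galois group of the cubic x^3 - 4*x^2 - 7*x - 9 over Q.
Gal(K/Q) = S_3 (symmetric group of order 6)

Compute the discriminant of x^3 + (-4)*x^2 + (-7)*x + (-9): Δ = -6871. Since Δ is not a rational square, the Galois group is not contained in A_3; it must be the full S_3 (irreducibility of the cubic rules out anything smaller).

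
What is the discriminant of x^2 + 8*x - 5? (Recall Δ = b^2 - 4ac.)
Δ = 84

For a quadratic a x^2 + b x + c the discriminant is Δ = b^2 - 4ac = (8)^2 - 4*(1)*(-5) = 64 - (-20) = 84.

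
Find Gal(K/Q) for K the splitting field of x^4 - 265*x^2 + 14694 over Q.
Gal(K/Q) = V_4 (Klein four-group, Z/2Z × Z/2Z)

f factors as (x^2 - 186)(x^2 - 79), so the splitting field is K = Q(sqrt(186), sqrt(79)). The elements 186, 79, 14694 are all non-squares in Q, so sqrt(186) and sqrt(79) generate independent quadratic extensions. Thus [K:Q] = 4 and Gal(K/Q) is generated by the two order-2 automorphisms sqrt(186) ↦ -sqrt(186) and sqrt(79) ↦ -sqrt(79), giving V_4.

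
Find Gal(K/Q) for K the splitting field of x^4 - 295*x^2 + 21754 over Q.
Gal(K/Q) = V_4 (Klein four-group, Z/2Z × Z/2Z)

f factors as (x^2 - 149)(x^2 - 146), so the splitting field is K = Q(sqrt(149), sqrt(146)). The elements 149, 146, 21754 are all non-squares in Q, so sqrt(149) and sqrt(146) generate independent quadratic extensions. Thus [K:Q] = 4 and Gal(K/Q) is generated by the two order-2 automorphisms sqrt(149) ↦ -sqrt(149) and sqrt(146) ↦ -sqrt(146), giving V_4.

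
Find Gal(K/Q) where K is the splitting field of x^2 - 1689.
Gal(K/Q) = Z/2Z (cyclic of order 2)

x^2 - 1689 is irreducible over Q since 1689 is not a rational square. The splitting field Q(sqrt(1689)) has degree 2 over Q, and its unique nontrivial automorphism is sqrt(1689) ↦ -sqrt(1689). Hence Gal(Q(sqrt(1689))/Q) = Z/2Z.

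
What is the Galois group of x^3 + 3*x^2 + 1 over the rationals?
Gal(K/Q) = S_3 (symmetric group of order 6)

Compute the discriminant of x^3 + (3)*x^2 + (0)*x + (1): Δ = -135. Since Δ is not a rational square, the Galois group is not contained in A_3; it must be the full S_3 (irreducibility of the cubic rules out anything smaller).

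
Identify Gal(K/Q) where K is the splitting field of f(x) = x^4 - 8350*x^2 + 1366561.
Gal(K/Q) = Z/2Z (cyclic of order 2)

f factors as (x^2 - 167)(x^2 - 8183), so the splitting field is K = Q(sqrt(167), sqrt(8183)). The squarefree part of 167 is 167 and the squarefree part of 8183 is also 167, so sqrt(167) and sqrt(8183) are both rational multiples of sqrt(167). Hence Q(sqrt(167)) = Q(sqrt(8183)) = Q(sqrt(167)), and the splitting field collapses to a single degree-2 extension with Galois group Z/2Z.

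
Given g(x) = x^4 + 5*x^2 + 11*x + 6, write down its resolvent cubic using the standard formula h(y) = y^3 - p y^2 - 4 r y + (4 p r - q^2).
h(y) = y^3 - 5*y^2 - 24*y - 1

Identify coefficients: p = 5, q = 11, r = 6.
Plug into h(y) = y^3 - p y^2 - 4 r y + (4 p r - q^2):
  h(y) = y^3 - (5) y^2 - 4*(6) y + (4*(5)*(6) - (11)^2)
       = y^3 + (-5) y^2 + (-24) y + (-1).
Simplifying: h(y) = y^3 - 5*y^2 - 24*y - 1.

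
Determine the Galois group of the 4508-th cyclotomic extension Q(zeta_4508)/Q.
|Gal(Q(zeta_4508)/Q)| = phi(4508) = 1848; group ≅ (Z/4508Z)^* ≅ Z/2Z × Z/22Z × Z/42Z

The n-th cyclotomic polynomial Φ_4508(x) is the minimal polynomial of zeta_4508 over Q and has degree phi(4508) = 1848. So Q(zeta_4508) is a degree-1848 Galois extension with Galois group (Z/4508Z)^*. By CRT, (Z/4508Z)^* ≅ (Z/4Z)^* × (Z/49Z)^* × (Z/23Z)^*. Each prime-power unit group is (Z/4Z)^* ≅ Z/2Z; (Z/49Z)^* ≅ Z/42Z; (Z/23Z)^* ≅ Z/22Z. Hence Gal(Q(zeta_4508)/Q) ≅ Z/2Z × Z/22Z × Z/42Z.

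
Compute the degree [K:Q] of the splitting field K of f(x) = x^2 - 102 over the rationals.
[K:Q] = 2

The polynomial x^2 - 102 is irreducible over Q since 102 is not a perfect square. Its splitting field is Q(sqrt(102)), which has degree 2 over Q.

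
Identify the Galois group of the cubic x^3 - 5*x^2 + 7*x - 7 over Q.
Gal(K/Q) = S_3 (symmetric group of order 6)

Compute the discriminant of x^3 + (-5)*x^2 + (7)*x + (-7): Δ = -560. Since Δ is not a rational square, the Galois group is not contained in A_3; it must be the full S_3 (irreducibility of the cubic rules out anything smaller).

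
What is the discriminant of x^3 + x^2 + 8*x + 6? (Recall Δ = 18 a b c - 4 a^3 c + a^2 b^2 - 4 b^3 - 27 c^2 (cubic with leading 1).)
Δ = -2116

For x^3 + a x^2 + b x + c the discriminant is Δ = 18 a b c - 4 a^3 c + a^2 b^2 - 4 b^3 - 27 c^2.
Plug a = 1, b = 8, c = 6:
  18*(1)*(8)*(6) - 4*(1)^3*(6) + (1)^2*(8)^2 - 4*(8)^3 - 27*(6)^2
  = 864 + (-24) + 64 + (-2048) + (-972)
  = -2116.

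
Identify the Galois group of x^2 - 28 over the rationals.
Gal(K/Q) = Z/2Z (cyclic of order 2)

x^2 - 28 is irreducible over Q since 28 is not a rational square. The splitting field Q(sqrt(28)) has degree 2 over Q, and its unique nontrivial automorphism is sqrt(28) ↦ -sqrt(28). Hence Gal(Q(sqrt(28))/Q) = Z/2Z.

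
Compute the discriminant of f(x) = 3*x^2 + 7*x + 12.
Δ = -95

For a quadratic a x^2 + b x + c the discriminant is Δ = b^2 - 4ac = (7)^2 - 4*(3)*(12) = 49 - (144) = -95.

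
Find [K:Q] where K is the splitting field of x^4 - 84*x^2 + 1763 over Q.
[K:Q] = 4

f factors as (x^2 - 43)(x^2 - 41); the splitting field is K = Q(sqrt(43), sqrt(41)). Since 43, 41, and 1763 are all non-squares in Q, the three subfields Q(sqrt(43)), Q(sqrt(41)), Q(sqrt(1763)) are distinct degree-2 extensions, so [K:Q] = 4 (Klein four Galois group).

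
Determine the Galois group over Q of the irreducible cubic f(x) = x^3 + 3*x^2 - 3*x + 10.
Gal(K/Q) = S_3 (symmetric group of order 6)

Compute the discriminant of x^3 + (3)*x^2 + (-3)*x + (10): Δ = -5211. Since Δ is not a rational square, the Galois group is not contained in A_3; it must be the full S_3 (irreducibility of the cubic rules out anything smaller).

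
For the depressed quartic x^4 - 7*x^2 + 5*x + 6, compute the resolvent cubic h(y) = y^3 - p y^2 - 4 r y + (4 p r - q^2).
h(y) = y^3 + 7*y^2 - 24*y - 193

Identify coefficients: p = -7, q = 5, r = 6.
Plug into h(y) = y^3 - p y^2 - 4 r y + (4 p r - q^2):
  h(y) = y^3 - (-7) y^2 - 4*(6) y + (4*(-7)*(6) - (5)^2)
       = y^3 + (7) y^2 + (-24) y + (-193).
Simplifying: h(y) = y^3 + 7*y^2 - 24*y - 193.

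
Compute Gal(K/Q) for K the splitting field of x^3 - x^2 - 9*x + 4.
Gal(K/Q) = S_3 (symmetric group of order 6)

Compute the discriminant of x^3 + (-1)*x^2 + (-9)*x + (4): Δ = 3229. Since Δ is not a rational square, the Galois group is not contained in A_3; it must be the full S_3 (irreducibility of the cubic rules out anything smaller).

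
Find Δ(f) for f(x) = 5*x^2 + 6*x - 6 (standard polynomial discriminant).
Δ = 156

For a quadratic a x^2 + b x + c the discriminant is Δ = b^2 - 4ac = (6)^2 - 4*(5)*(-6) = 36 - (-120) = 156.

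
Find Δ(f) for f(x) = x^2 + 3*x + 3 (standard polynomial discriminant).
Δ = -3

For a quadratic a x^2 + b x + c the discriminant is Δ = b^2 - 4ac = (3)^2 - 4*(1)*(3) = 9 - (12) = -3.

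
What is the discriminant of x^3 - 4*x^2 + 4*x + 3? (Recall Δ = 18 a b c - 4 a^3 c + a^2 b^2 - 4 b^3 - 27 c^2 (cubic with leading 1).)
Δ = -339

For x^3 + a x^2 + b x + c the discriminant is Δ = 18 a b c - 4 a^3 c + a^2 b^2 - 4 b^3 - 27 c^2.
Plug a = -4, b = 4, c = 3:
  18*(-4)*(4)*(3) - 4*(-4)^3*(3) + (-4)^2*(4)^2 - 4*(4)^3 - 27*(3)^2
  = -864 + (768) + 256 + (-256) + (-243)
  = -339.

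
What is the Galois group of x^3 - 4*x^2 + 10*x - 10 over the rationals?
Gal(K/Q) = S_3 (symmetric group of order 6)

Compute the discriminant of x^3 + (-4)*x^2 + (10)*x + (-10): Δ = -460. Since Δ is not a rational square, the Galois group is not contained in A_3; it must be the full S_3 (irreducibility of the cubic rules out anything smaller).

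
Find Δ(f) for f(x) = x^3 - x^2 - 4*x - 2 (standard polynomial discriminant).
Δ = 12

For x^3 + a x^2 + b x + c the discriminant is Δ = 18 a b c - 4 a^3 c + a^2 b^2 - 4 b^3 - 27 c^2.
Plug a = -1, b = -4, c = -2:
  18*(-1)*(-4)*(-2) - 4*(-1)^3*(-2) + (-1)^2*(-4)^2 - 4*(-4)^3 - 27*(-2)^2
  = -144 + (-8) + 16 + (256) + (-108)
  = 12.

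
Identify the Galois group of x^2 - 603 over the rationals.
Gal(K/Q) = Z/2Z (cyclic of order 2)

x^2 - 603 is irreducible over Q since 603 is not a rational square. The splitting field Q(sqrt(603)) has degree 2 over Q, and its unique nontrivial automorphism is sqrt(603) ↦ -sqrt(603). Hence Gal(Q(sqrt(603))/Q) = Z/2Z.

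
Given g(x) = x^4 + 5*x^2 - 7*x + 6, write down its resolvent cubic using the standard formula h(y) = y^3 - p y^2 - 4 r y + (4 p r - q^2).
h(y) = y^3 - 5*y^2 - 24*y + 71

Identify coefficients: p = 5, q = -7, r = 6.
Plug into h(y) = y^3 - p y^2 - 4 r y + (4 p r - q^2):
  h(y) = y^3 - (5) y^2 - 4*(6) y + (4*(5)*(6) - (-7)^2)
       = y^3 + (-5) y^2 + (-24) y + (71).
Simplifying: h(y) = y^3 - 5*y^2 - 24*y + 71.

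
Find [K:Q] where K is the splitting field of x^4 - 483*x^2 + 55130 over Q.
[K:Q] = 4

f factors as (x^2 - 298)(x^2 - 185); the splitting field is K = Q(sqrt(298), sqrt(185)). Since 298, 185, and 55130 are all non-squares in Q, the three subfields Q(sqrt(298)), Q(sqrt(185)), Q(sqrt(55130)) are distinct degree-2 extensions, so [K:Q] = 4 (Klein four Galois group).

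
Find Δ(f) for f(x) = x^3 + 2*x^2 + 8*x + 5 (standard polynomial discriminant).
Δ = -1187

For x^3 + a x^2 + b x + c the discriminant is Δ = 18 a b c - 4 a^3 c + a^2 b^2 - 4 b^3 - 27 c^2.
Plug a = 2, b = 8, c = 5:
  18*(2)*(8)*(5) - 4*(2)^3*(5) + (2)^2*(8)^2 - 4*(8)^3 - 27*(5)^2
  = 1440 + (-160) + 256 + (-2048) + (-675)
  = -1187.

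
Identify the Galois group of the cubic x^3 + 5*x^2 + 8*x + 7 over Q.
Gal(K/Q) = S_3 (symmetric group of order 6)

Compute the discriminant of x^3 + (5)*x^2 + (8)*x + (7): Δ = -231. Since Δ is not a rational square, the Galois group is not contained in A_3; it must be the full S_3 (irreducibility of the cubic rules out anything smaller).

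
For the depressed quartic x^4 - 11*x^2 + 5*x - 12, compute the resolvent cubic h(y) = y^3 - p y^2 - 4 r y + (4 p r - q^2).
h(y) = y^3 + 11*y^2 + 48*y + 503

Identify coefficients: p = -11, q = 5, r = -12.
Plug into h(y) = y^3 - p y^2 - 4 r y + (4 p r - q^2):
  h(y) = y^3 - (-11) y^2 - 4*(-12) y + (4*(-11)*(-12) - (5)^2)
       = y^3 + (11) y^2 + (48) y + (503).
Simplifying: h(y) = y^3 + 11*y^2 + 48*y + 503.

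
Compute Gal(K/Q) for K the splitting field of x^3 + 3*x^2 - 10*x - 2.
Gal(K/Q) = S_3 (symmetric group of order 6)

Compute the discriminant of x^3 + (3)*x^2 + (-10)*x + (-2): Δ = 6088. Since Δ is not a rational square, the Galois group is not contained in A_3; it must be the full S_3 (irreducibility of the cubic rules out anything smaller).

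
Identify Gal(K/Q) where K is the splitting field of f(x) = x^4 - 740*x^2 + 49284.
Gal(K/Q) = Z/2Z (cyclic of order 2)

f factors as (x^2 - 74)(x^2 - 666), so the splitting field is K = Q(sqrt(74), sqrt(666)). The squarefree part of 74 is 74 and the squarefree part of 666 is also 74, so sqrt(74) and sqrt(666) are both rational multiples of sqrt(74). Hence Q(sqrt(74)) = Q(sqrt(666)) = Q(sqrt(74)), and the splitting field collapses to a single degree-2 extension with Galois group Z/2Z.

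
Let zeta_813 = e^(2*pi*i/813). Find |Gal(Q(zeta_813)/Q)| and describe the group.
|Gal(Q(zeta_813)/Q)| = phi(813) = 540; group ≅ (Z/813Z)^* ≅ Z/2Z × Z/270Z

The n-th cyclotomic polynomial Φ_813(x) is the minimal polynomial of zeta_813 over Q and has degree phi(813) = 540. So Q(zeta_813) is a degree-540 Galois extension with Galois group (Z/813Z)^*. By CRT, (Z/813Z)^* ≅ (Z/3Z)^* × (Z/271Z)^*. Each prime-power unit group is (Z/3Z)^* ≅ Z/2Z; (Z/271Z)^* ≅ Z/270Z. Hence Gal(Q(zeta_813)/Q) ≅ Z/2Z × Z/270Z.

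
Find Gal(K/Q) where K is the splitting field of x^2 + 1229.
Gal(K/Q) = Z/2Z (cyclic of order 2)

x^2 + 1229 is irreducible over Q since -1229 is not a rational square. The splitting field Q(sqrt(-1229)) has degree 2 over Q, and its unique nontrivial automorphism is sqrt(-1229) ↦ -sqrt(-1229). Hence Gal(Q(sqrt(-1229))/Q) = Z/2Z.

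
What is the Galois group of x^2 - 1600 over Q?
Gal(K/Q) = trivial group (order 1)

x^2 - 1600 factors as (x - 40)(x + 40) over Q, so its splitting field is Q itself and the Galois group is trivial.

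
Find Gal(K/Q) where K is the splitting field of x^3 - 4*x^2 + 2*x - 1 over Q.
Gal(K/Q) = S_3 (symmetric group of order 6)

Compute the discriminant of x^3 + (-4)*x^2 + (2)*x + (-1): Δ = -107. Since Δ is not a rational square, the Galois group is not contained in A_3; it must be the full S_3 (irreducibility of the cubic rules out anything smaller).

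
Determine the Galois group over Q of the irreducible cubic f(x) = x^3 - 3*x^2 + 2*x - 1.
Gal(K/Q) = S_3 (symmetric group of order 6)

Compute the discriminant of x^3 + (-3)*x^2 + (2)*x + (-1): Δ = -23. Since Δ is not a rational square, the Galois group is not contained in A_3; it must be the full S_3 (irreducibility of the cubic rules out anything smaller).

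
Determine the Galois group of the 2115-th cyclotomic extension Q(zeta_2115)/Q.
|Gal(Q(zeta_2115)/Q)| = phi(2115) = 1104; group ≅ (Z/2115Z)^* ≅ Z/4Z × Z/6Z × Z/46Z

The n-th cyclotomic polynomial Φ_2115(x) is the minimal polynomial of zeta_2115 over Q and has degree phi(2115) = 1104. So Q(zeta_2115) is a degree-1104 Galois extension with Galois group (Z/2115Z)^*. By CRT, (Z/2115Z)^* ≅ (Z/9Z)^* × (Z/5Z)^* × (Z/47Z)^*. Each prime-power unit group is (Z/9Z)^* ≅ Z/6Z; (Z/5Z)^* ≅ Z/4Z; (Z/47Z)^* ≅ Z/46Z. Hence Gal(Q(zeta_2115)/Q) ≅ Z/4Z × Z/6Z × Z/46Z.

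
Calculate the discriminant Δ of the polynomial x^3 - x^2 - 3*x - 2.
Δ = -107

For x^3 + a x^2 + b x + c the discriminant is Δ = 18 a b c - 4 a^3 c + a^2 b^2 - 4 b^3 - 27 c^2.
Plug a = -1, b = -3, c = -2:
  18*(-1)*(-3)*(-2) - 4*(-1)^3*(-2) + (-1)^2*(-3)^2 - 4*(-3)^3 - 27*(-2)^2
  = -108 + (-8) + 9 + (108) + (-108)
  = -107.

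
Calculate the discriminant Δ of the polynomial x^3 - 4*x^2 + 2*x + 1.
Δ = 117

For x^3 + a x^2 + b x + c the discriminant is Δ = 18 a b c - 4 a^3 c + a^2 b^2 - 4 b^3 - 27 c^2.
Plug a = -4, b = 2, c = 1:
  18*(-4)*(2)*(1) - 4*(-4)^3*(1) + (-4)^2*(2)^2 - 4*(2)^3 - 27*(1)^2
  = -144 + (256) + 64 + (-32) + (-27)
  = 117.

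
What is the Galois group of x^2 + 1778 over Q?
Gal(K/Q) = Z/2Z (cyclic of order 2)

x^2 + 1778 is irreducible over Q since -1778 is not a rational square. The splitting field Q(sqrt(-1778)) has degree 2 over Q, and its unique nontrivial automorphism is sqrt(-1778) ↦ -sqrt(-1778). Hence Gal(Q(sqrt(-1778))/Q) = Z/2Z.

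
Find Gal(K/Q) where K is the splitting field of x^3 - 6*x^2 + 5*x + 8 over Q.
Gal(K/Q) = S_3 (symmetric group of order 6)

Compute the discriminant of x^3 + (-6)*x^2 + (5)*x + (8): Δ = 1264. Since Δ is not a rational square, the Galois group is not contained in A_3; it must be the full S_3 (irreducibility of the cubic rules out anything smaller).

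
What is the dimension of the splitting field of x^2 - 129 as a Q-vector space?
[K:Q] = 2

The polynomial x^2 - 129 is irreducible over Q since 129 is not a perfect square. Its splitting field is Q(sqrt(129)), which has degree 2 over Q.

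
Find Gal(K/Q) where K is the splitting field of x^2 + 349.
Gal(K/Q) = Z/2Z (cyclic of order 2)

x^2 + 349 is irreducible over Q since -349 is not a rational square. The splitting field Q(sqrt(-349)) has degree 2 over Q, and its unique nontrivial automorphism is sqrt(-349) ↦ -sqrt(-349). Hence Gal(Q(sqrt(-349))/Q) = Z/2Z.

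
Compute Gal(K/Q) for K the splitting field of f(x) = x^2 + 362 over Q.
Gal(K/Q) = Z/2Z (cyclic of order 2)

x^2 + 362 is irreducible over Q since -362 is not a rational square. The splitting field Q(sqrt(-362)) has degree 2 over Q, and its unique nontrivial automorphism is sqrt(-362) ↦ -sqrt(-362). Hence Gal(Q(sqrt(-362))/Q) = Z/2Z.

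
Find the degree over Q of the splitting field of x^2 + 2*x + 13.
[K:Q] = 2

The discriminant of x^2 + (2)*x + (13) is b^2 - 4c = 4 - (52) = -48. Since -48 is not a perfect square in Q, the polynomial is irreducible over Q. Its two roots generate a degree-2 extension, so [K:Q] = 2.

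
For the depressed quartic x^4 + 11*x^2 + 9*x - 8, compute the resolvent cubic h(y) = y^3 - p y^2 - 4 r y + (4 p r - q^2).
h(y) = y^3 - 11*y^2 + 32*y - 433

Identify coefficients: p = 11, q = 9, r = -8.
Plug into h(y) = y^3 - p y^2 - 4 r y + (4 p r - q^2):
  h(y) = y^3 - (11) y^2 - 4*(-8) y + (4*(11)*(-8) - (9)^2)
       = y^3 + (-11) y^2 + (32) y + (-433).
Simplifying: h(y) = y^3 - 11*y^2 + 32*y - 433.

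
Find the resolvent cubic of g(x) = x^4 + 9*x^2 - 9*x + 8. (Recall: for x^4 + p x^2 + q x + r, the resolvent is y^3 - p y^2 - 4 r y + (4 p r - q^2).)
h(y) = y^3 - 9*y^2 - 32*y + 207

Identify coefficients: p = 9, q = -9, r = 8.
Plug into h(y) = y^3 - p y^2 - 4 r y + (4 p r - q^2):
  h(y) = y^3 - (9) y^2 - 4*(8) y + (4*(9)*(8) - (-9)^2)
       = y^3 + (-9) y^2 + (-32) y + (207).
Simplifying: h(y) = y^3 - 9*y^2 - 32*y + 207.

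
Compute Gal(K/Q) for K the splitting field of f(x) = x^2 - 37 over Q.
Gal(K/Q) = Z/2Z (cyclic of order 2)

x^2 - 37 is irreducible over Q since 37 is not a rational square. The splitting field Q(sqrt(37)) has degree 2 over Q, and its unique nontrivial automorphism is sqrt(37) ↦ -sqrt(37). Hence Gal(Q(sqrt(37))/Q) = Z/2Z.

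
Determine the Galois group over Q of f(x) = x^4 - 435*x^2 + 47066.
Gal(K/Q) = V_4 (Klein four-group, Z/2Z × Z/2Z)

f factors as (x^2 - 202)(x^2 - 233), so the splitting field is K = Q(sqrt(202), sqrt(233)). The elements 202, 233, 47066 are all non-squares in Q, so sqrt(202) and sqrt(233) generate independent quadratic extensions. Thus [K:Q] = 4 and Gal(K/Q) is generated by the two order-2 automorphisms sqrt(202) ↦ -sqrt(202) and sqrt(233) ↦ -sqrt(233), giving V_4.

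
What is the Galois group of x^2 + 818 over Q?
Gal(K/Q) = Z/2Z (cyclic of order 2)

x^2 + 818 is irreducible over Q since -818 is not a rational square. The splitting field Q(sqrt(-818)) has degree 2 over Q, and its unique nontrivial automorphism is sqrt(-818) ↦ -sqrt(-818). Hence Gal(Q(sqrt(-818))/Q) = Z/2Z.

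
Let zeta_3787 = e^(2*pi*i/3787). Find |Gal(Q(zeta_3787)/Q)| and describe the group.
|Gal(Q(zeta_3787)/Q)| = phi(3787) = 3240; group ≅ (Z/3787Z)^* ≅ Z/6Z × Z/540Z

The n-th cyclotomic polynomial Φ_3787(x) is the minimal polynomial of zeta_3787 over Q and has degree phi(3787) = 3240. So Q(zeta_3787) is a degree-3240 Galois extension with Galois group (Z/3787Z)^*. By CRT, (Z/3787Z)^* ≅ (Z/7Z)^* × (Z/541Z)^*. Each prime-power unit group is (Z/7Z)^* ≅ Z/6Z; (Z/541Z)^* ≅ Z/540Z. Hence Gal(Q(zeta_3787)/Q) ≅ Z/6Z × Z/540Z.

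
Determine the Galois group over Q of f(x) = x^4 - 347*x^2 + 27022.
Gal(K/Q) = V_4 (Klein four-group, Z/2Z × Z/2Z)

f factors as (x^2 - 229)(x^2 - 118), so the splitting field is K = Q(sqrt(229), sqrt(118)). The elements 229, 118, 27022 are all non-squares in Q, so sqrt(229) and sqrt(118) generate independent quadratic extensions. Thus [K:Q] = 4 and Gal(K/Q) is generated by the two order-2 automorphisms sqrt(229) ↦ -sqrt(229) and sqrt(118) ↦ -sqrt(118), giving V_4.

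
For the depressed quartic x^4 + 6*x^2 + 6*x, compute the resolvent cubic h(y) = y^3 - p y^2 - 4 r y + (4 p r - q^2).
h(y) = y^3 - 6*y^2 - 36

Identify coefficients: p = 6, q = 6, r = 0.
Plug into h(y) = y^3 - p y^2 - 4 r y + (4 p r - q^2):
  h(y) = y^3 - (6) y^2 - 4*(0) y + (4*(6)*(0) - (6)^2)
       = y^3 + (-6) y^2 + (0) y + (-36).
Simplifying: h(y) = y^3 - 6*y^2 - 36.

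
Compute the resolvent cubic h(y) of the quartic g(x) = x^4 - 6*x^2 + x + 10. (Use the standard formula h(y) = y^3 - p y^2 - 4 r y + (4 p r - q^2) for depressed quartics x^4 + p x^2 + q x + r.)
h(y) = y^3 + 6*y^2 - 40*y - 241

Identify coefficients: p = -6, q = 1, r = 10.
Plug into h(y) = y^3 - p y^2 - 4 r y + (4 p r - q^2):
  h(y) = y^3 - (-6) y^2 - 4*(10) y + (4*(-6)*(10) - (1)^2)
       = y^3 + (6) y^2 + (-40) y + (-241).
Simplifying: h(y) = y^3 + 6*y^2 - 40*y - 241.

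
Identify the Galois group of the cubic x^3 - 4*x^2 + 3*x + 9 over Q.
Gal(K/Q) = S_3 (symmetric group of order 6)

Compute the discriminant of x^3 + (-4)*x^2 + (3)*x + (9): Δ = -1791. Since Δ is not a rational square, the Galois group is not contained in A_3; it must be the full S_3 (irreducibility of the cubic rules out anything smaller).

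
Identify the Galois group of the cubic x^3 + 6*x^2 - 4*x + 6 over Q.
Gal(K/Q) = S_3 (symmetric group of order 6)

Compute the discriminant of x^3 + (6)*x^2 + (-4)*x + (6): Δ = -7916. Since Δ is not a rational square, the Galois group is not contained in A_3; it must be the full S_3 (irreducibility of the cubic rules out anything smaller).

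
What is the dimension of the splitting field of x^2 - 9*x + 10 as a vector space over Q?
[K:Q] = 2

The discriminant of x^2 + (-9)*x + (10) is b^2 - 4c = 81 - (40) = 41. Since 41 is not a perfect square in Q, the polynomial is irreducible over Q. Its two roots generate a degree-2 extension, so [K:Q] = 2.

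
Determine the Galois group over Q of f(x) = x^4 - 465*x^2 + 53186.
Gal(K/Q) = V_4 (Klein four-group, Z/2Z × Z/2Z)

f factors as (x^2 - 262)(x^2 - 203), so the splitting field is K = Q(sqrt(262), sqrt(203)). The elements 262, 203, 53186 are all non-squares in Q, so sqrt(262) and sqrt(203) generate independent quadratic extensions. Thus [K:Q] = 4 and Gal(K/Q) is generated by the two order-2 automorphisms sqrt(262) ↦ -sqrt(262) and sqrt(203) ↦ -sqrt(203), giving V_4.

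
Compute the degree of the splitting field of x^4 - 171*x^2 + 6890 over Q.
[K:Q] = 4

f factors as (x^2 - 65)(x^2 - 106); the splitting field is K = Q(sqrt(65), sqrt(106)). Since 65, 106, and 6890 are all non-squares in Q, the three subfields Q(sqrt(65)), Q(sqrt(106)), Q(sqrt(6890)) are distinct degree-2 extensions, so [K:Q] = 4 (Klein four Galois group).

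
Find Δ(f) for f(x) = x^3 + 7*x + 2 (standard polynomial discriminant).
Δ = -1480

For a depressed cubic x^3 + p x + q the discriminant is Δ = -4 p^3 - 27 q^2 = -4*(7)^3 - 27*(2)^2 = -1372 - 108 = -1480.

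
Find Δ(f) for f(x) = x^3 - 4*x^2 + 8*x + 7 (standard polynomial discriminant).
Δ = -4587

For x^3 + a x^2 + b x + c the discriminant is Δ = 18 a b c - 4 a^3 c + a^2 b^2 - 4 b^3 - 27 c^2.
Plug a = -4, b = 8, c = 7:
  18*(-4)*(8)*(7) - 4*(-4)^3*(7) + (-4)^2*(8)^2 - 4*(8)^3 - 27*(7)^2
  = -4032 + (1792) + 1024 + (-2048) + (-1323)
  = -4587.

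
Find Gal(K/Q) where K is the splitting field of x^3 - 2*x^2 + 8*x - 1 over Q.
Gal(K/Q) = S_3 (symmetric group of order 6)

Compute the discriminant of x^3 + (-2)*x^2 + (8)*x + (-1): Δ = -1563. Since Δ is not a rational square, the Galois group is not contained in A_3; it must be the full S_3 (irreducibility of the cubic rules out anything smaller).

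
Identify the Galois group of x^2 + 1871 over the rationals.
Gal(K/Q) = Z/2Z (cyclic of order 2)

x^2 + 1871 is irreducible over Q since -1871 is not a rational square. The splitting field Q(sqrt(-1871)) has degree 2 over Q, and its unique nontrivial automorphism is sqrt(-1871) ↦ -sqrt(-1871). Hence Gal(Q(sqrt(-1871))/Q) = Z/2Z.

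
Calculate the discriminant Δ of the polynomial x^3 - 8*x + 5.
Δ = 1373

For a depressed cubic x^3 + p x + q the discriminant is Δ = -4 p^3 - 27 q^2 = -4*(-8)^3 - 27*(5)^2 = 2048 - 675 = 1373.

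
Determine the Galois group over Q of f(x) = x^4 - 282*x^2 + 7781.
Gal(K/Q) = V_4 (Klein four-group, Z/2Z × Z/2Z)

f factors as (x^2 - 251)(x^2 - 31), so the splitting field is K = Q(sqrt(251), sqrt(31)). The elements 251, 31, 7781 are all non-squares in Q, so sqrt(251) and sqrt(31) generate independent quadratic extensions. Thus [K:Q] = 4 and Gal(K/Q) is generated by the two order-2 automorphisms sqrt(251) ↦ -sqrt(251) and sqrt(31) ↦ -sqrt(31), giving V_4.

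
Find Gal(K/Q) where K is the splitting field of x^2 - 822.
Gal(K/Q) = Z/2Z (cyclic of order 2)

x^2 - 822 is irreducible over Q since 822 is not a rational square. The splitting field Q(sqrt(822)) has degree 2 over Q, and its unique nontrivial automorphism is sqrt(822) ↦ -sqrt(822). Hence Gal(Q(sqrt(822))/Q) = Z/2Z.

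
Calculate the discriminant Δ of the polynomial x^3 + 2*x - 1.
Δ = -59

For a depressed cubic x^3 + p x + q the discriminant is Δ = -4 p^3 - 27 q^2 = -4*(2)^3 - 27*(-1)^2 = -32 - 27 = -59.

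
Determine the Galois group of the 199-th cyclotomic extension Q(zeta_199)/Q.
|Gal(Q(zeta_199)/Q)| = phi(199) = 198; group ≅ (Z/199Z)^* ≅ Z/198Z

The n-th cyclotomic polynomial Φ_199(x) is the minimal polynomial of zeta_199 over Q and has degree phi(199) = 198. So Q(zeta_199) is a degree-198 Galois extension with Galois group (Z/199Z)^*. (Z/199Z)^* is cyclic since 199 is an odd prime power (or 4). Hence Gal(Q(zeta_199)/Q) ≅ Z/198Z.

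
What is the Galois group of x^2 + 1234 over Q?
Gal(K/Q) = Z/2Z (cyclic of order 2)

x^2 + 1234 is irreducible over Q since -1234 is not a rational square. The splitting field Q(sqrt(-1234)) has degree 2 over Q, and its unique nontrivial automorphism is sqrt(-1234) ↦ -sqrt(-1234). Hence Gal(Q(sqrt(-1234))/Q) = Z/2Z.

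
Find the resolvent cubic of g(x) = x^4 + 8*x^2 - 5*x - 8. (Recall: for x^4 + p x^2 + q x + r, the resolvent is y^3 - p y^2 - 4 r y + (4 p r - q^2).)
h(y) = y^3 - 8*y^2 + 32*y - 281

Identify coefficients: p = 8, q = -5, r = -8.
Plug into h(y) = y^3 - p y^2 - 4 r y + (4 p r - q^2):
  h(y) = y^3 - (8) y^2 - 4*(-8) y + (4*(8)*(-8) - (-5)^2)
       = y^3 + (-8) y^2 + (32) y + (-281).
Simplifying: h(y) = y^3 - 8*y^2 + 32*y - 281.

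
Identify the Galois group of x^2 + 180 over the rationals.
Gal(K/Q) = Z/2Z (cyclic of order 2)

x^2 + 180 is irreducible over Q since -180 is not a rational square. The splitting field Q(sqrt(-180)) has degree 2 over Q, and its unique nontrivial automorphism is sqrt(-180) ↦ -sqrt(-180). Hence Gal(Q(sqrt(-180))/Q) = Z/2Z.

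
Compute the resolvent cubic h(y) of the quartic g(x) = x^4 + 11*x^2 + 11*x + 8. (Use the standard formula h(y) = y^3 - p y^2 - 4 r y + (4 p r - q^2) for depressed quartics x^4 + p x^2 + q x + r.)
h(y) = y^3 - 11*y^2 - 32*y + 231

Identify coefficients: p = 11, q = 11, r = 8.
Plug into h(y) = y^3 - p y^2 - 4 r y + (4 p r - q^2):
  h(y) = y^3 - (11) y^2 - 4*(8) y + (4*(11)*(8) - (11)^2)
       = y^3 + (-11) y^2 + (-32) y + (231).
Simplifying: h(y) = y^3 - 11*y^2 - 32*y + 231.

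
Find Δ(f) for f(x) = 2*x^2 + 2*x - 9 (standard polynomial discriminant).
Δ = 76

For a quadratic a x^2 + b x + c the discriminant is Δ = b^2 - 4ac = (2)^2 - 4*(2)*(-9) = 4 - (-72) = 76.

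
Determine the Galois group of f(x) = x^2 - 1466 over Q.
Gal(K/Q) = Z/2Z (cyclic of order 2)

x^2 - 1466 is irreducible over Q since 1466 is not a rational square. The splitting field Q(sqrt(1466)) has degree 2 over Q, and its unique nontrivial automorphism is sqrt(1466) ↦ -sqrt(1466). Hence Gal(Q(sqrt(1466))/Q) = Z/2Z.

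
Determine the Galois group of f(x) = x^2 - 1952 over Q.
Gal(K/Q) = Z/2Z (cyclic of order 2)

x^2 - 1952 is irreducible over Q since 1952 is not a rational square. The splitting field Q(sqrt(1952)) has degree 2 over Q, and its unique nontrivial automorphism is sqrt(1952) ↦ -sqrt(1952). Hence Gal(Q(sqrt(1952))/Q) = Z/2Z.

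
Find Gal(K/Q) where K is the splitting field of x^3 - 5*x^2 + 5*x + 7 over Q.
Gal(K/Q) = S_3 (symmetric group of order 6)

Compute the discriminant of x^3 + (-5)*x^2 + (5)*x + (7): Δ = -848. Since Δ is not a rational square, the Galois group is not contained in A_3; it must be the full S_3 (irreducibility of the cubic rules out anything smaller).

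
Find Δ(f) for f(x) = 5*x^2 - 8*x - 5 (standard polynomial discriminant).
Δ = 164

For a quadratic a x^2 + b x + c the discriminant is Δ = b^2 - 4ac = (-8)^2 - 4*(5)*(-5) = 64 - (-100) = 164.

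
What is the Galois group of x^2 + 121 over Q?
Gal(K/Q) = Z/2Z (cyclic of order 2)

x^2 + 121 is irreducible over Q since -121 is not a rational square. The splitting field Q(sqrt(-121)) has degree 2 over Q, and its unique nontrivial automorphism is sqrt(-121) ↦ -sqrt(-121). Hence Gal(Q(sqrt(-121))/Q) = Z/2Z.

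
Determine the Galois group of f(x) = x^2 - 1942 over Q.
Gal(K/Q) = Z/2Z (cyclic of order 2)

x^2 - 1942 is irreducible over Q since 1942 is not a rational square. The splitting field Q(sqrt(1942)) has degree 2 over Q, and its unique nontrivial automorphism is sqrt(1942) ↦ -sqrt(1942). Hence Gal(Q(sqrt(1942))/Q) = Z/2Z.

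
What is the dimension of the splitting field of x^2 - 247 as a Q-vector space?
[K:Q] = 2

The polynomial x^2 - 247 is irreducible over Q since 247 is not a perfect square. Its splitting field is Q(sqrt(247)), which has degree 2 over Q.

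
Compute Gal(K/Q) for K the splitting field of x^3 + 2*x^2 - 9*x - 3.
Gal(K/Q) = S_3 (symmetric group of order 6)

Compute the discriminant of x^3 + (2)*x^2 + (-9)*x + (-3): Δ = 4065. Since Δ is not a rational square, the Galois group is not contained in A_3; it must be the full S_3 (irreducibility of the cubic rules out anything smaller).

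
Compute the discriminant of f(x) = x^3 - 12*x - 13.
Δ = 2349

For a depressed cubic x^3 + p x + q the discriminant is Δ = -4 p^3 - 27 q^2 = -4*(-12)^3 - 27*(-13)^2 = 6912 - 4563 = 2349.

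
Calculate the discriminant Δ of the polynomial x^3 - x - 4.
Δ = -428

For a depressed cubic x^3 + p x + q the discriminant is Δ = -4 p^3 - 27 q^2 = -4*(-1)^3 - 27*(-4)^2 = 4 - 432 = -428.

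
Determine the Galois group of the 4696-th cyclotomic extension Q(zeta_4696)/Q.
|Gal(Q(zeta_4696)/Q)| = phi(4696) = 2344; group ≅ (Z/4696Z)^* ≅ Z/2Z × Z/2Z × Z/586Z

The n-th cyclotomic polynomial Φ_4696(x) is the minimal polynomial of zeta_4696 over Q and has degree phi(4696) = 2344. So Q(zeta_4696) is a degree-2344 Galois extension with Galois group (Z/4696Z)^*. By CRT, (Z/4696Z)^* ≅ (Z/8Z)^* × (Z/587Z)^*. Each prime-power unit group is (Z/8Z)^* ≅ Z/2Z × Z/2Z; (Z/587Z)^* ≅ Z/586Z. Hence Gal(Q(zeta_4696)/Q) ≅ Z/2Z × Z/2Z × Z/586Z.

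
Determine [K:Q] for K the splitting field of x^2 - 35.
[K:Q] = 2

The polynomial x^2 - 35 is irreducible over Q since 35 is not a perfect square. Its splitting field is Q(sqrt(35)), which has degree 2 over Q.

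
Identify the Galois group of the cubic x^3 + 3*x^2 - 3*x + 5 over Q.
Gal(K/Q) = S_3 (symmetric group of order 6)

Compute the discriminant of x^3 + (3)*x^2 + (-3)*x + (5): Δ = -1836. Since Δ is not a rational square, the Galois group is not contained in A_3; it must be the full S_3 (irreducibility of the cubic rules out anything smaller).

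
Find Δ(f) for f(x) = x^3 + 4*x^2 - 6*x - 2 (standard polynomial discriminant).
Δ = 2708

For x^3 + a x^2 + b x + c the discriminant is Δ = 18 a b c - 4 a^3 c + a^2 b^2 - 4 b^3 - 27 c^2.
Plug a = 4, b = -6, c = -2:
  18*(4)*(-6)*(-2) - 4*(4)^3*(-2) + (4)^2*(-6)^2 - 4*(-6)^3 - 27*(-2)^2
  = 864 + (512) + 576 + (864) + (-108)
  = 2708.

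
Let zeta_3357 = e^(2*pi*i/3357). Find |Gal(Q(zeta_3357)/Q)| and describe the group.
|Gal(Q(zeta_3357)/Q)| = phi(3357) = 2232; group ≅ (Z/3357Z)^* ≅ Z/6Z × Z/372Z

The n-th cyclotomic polynomial Φ_3357(x) is the minimal polynomial of zeta_3357 over Q and has degree phi(3357) = 2232. So Q(zeta_3357) is a degree-2232 Galois extension with Galois group (Z/3357Z)^*. By CRT, (Z/3357Z)^* ≅ (Z/9Z)^* × (Z/373Z)^*. Each prime-power unit group is (Z/9Z)^* ≅ Z/6Z; (Z/373Z)^* ≅ Z/372Z. Hence Gal(Q(zeta_3357)/Q) ≅ Z/6Z × Z/372Z.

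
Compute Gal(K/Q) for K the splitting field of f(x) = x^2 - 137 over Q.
Gal(K/Q) = Z/2Z (cyclic of order 2)

x^2 - 137 is irreducible over Q since 137 is not a rational square. The splitting field Q(sqrt(137)) has degree 2 over Q, and its unique nontrivial automorphism is sqrt(137) ↦ -sqrt(137). Hence Gal(Q(sqrt(137))/Q) = Z/2Z.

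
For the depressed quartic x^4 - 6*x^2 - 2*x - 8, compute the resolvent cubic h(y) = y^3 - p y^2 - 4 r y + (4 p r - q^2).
h(y) = y^3 + 6*y^2 + 32*y + 188

Identify coefficients: p = -6, q = -2, r = -8.
Plug into h(y) = y^3 - p y^2 - 4 r y + (4 p r - q^2):
  h(y) = y^3 - (-6) y^2 - 4*(-8) y + (4*(-6)*(-8) - (-2)^2)
       = y^3 + (6) y^2 + (32) y + (188).
Simplifying: h(y) = y^3 + 6*y^2 + 32*y + 188.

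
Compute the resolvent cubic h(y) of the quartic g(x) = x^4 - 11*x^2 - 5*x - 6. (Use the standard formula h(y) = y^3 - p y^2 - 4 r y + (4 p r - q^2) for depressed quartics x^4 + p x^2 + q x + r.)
h(y) = y^3 + 11*y^2 + 24*y + 239

Identify coefficients: p = -11, q = -5, r = -6.
Plug into h(y) = y^3 - p y^2 - 4 r y + (4 p r - q^2):
  h(y) = y^3 - (-11) y^2 - 4*(-6) y + (4*(-11)*(-6) - (-5)^2)
       = y^3 + (11) y^2 + (24) y + (239).
Simplifying: h(y) = y^3 + 11*y^2 + 24*y + 239.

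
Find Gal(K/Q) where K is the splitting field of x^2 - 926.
Gal(K/Q) = Z/2Z (cyclic of order 2)

x^2 - 926 is irreducible over Q since 926 is not a rational square. The splitting field Q(sqrt(926)) has degree 2 over Q, and its unique nontrivial automorphism is sqrt(926) ↦ -sqrt(926). Hence Gal(Q(sqrt(926))/Q) = Z/2Z.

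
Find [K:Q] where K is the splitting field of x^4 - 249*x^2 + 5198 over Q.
[K:Q] = 4

f factors as (x^2 - 226)(x^2 - 23); the splitting field is K = Q(sqrt(226), sqrt(23)). Since 226, 23, and 5198 are all non-squares in Q, the three subfields Q(sqrt(226)), Q(sqrt(23)), Q(sqrt(5198)) are distinct degree-2 extensions, so [K:Q] = 4 (Klein four Galois group).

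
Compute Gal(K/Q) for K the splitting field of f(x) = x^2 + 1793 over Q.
Gal(K/Q) = Z/2Z (cyclic of order 2)

x^2 + 1793 is irreducible over Q since -1793 is not a rational square. The splitting field Q(sqrt(-1793)) has degree 2 over Q, and its unique nontrivial automorphism is sqrt(-1793) ↦ -sqrt(-1793). Hence Gal(Q(sqrt(-1793))/Q) = Z/2Z.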